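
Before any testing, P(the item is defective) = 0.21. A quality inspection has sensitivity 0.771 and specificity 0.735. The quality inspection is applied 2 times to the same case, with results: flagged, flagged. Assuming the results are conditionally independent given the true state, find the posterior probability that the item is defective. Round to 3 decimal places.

Let H be the event that the item is defective; start with P(H) = 0.21. P('flagged'|H) = 0.771, P('flagged'|¬H) = 0.265.
Update on result 1 ('flagged'): P(H) ← 0.771·0.2100 / (0.771·0.2100 + 0.265·0.7900) = 0.16191/0.37126 = 0.4361.
Update on result 2 ('flagged'): P(H) ← 0.771·0.4361 / (0.771·0.4361 + 0.265·0.5639) = 0.33624/0.48567 = 0.6923.

Posterior P(H) ≈ 0.692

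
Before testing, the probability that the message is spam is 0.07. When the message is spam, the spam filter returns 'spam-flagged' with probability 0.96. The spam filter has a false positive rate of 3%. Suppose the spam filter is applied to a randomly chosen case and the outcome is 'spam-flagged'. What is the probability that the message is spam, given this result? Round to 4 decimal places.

Write H for 'the message is spam'. Prior odds H:¬H = 0.07/0.93 = 0.075269. For the 'spam-flagged' outcome, the likelihood ratio is 0.96/0.03 = 32.000.
Posterior odds = 0.075269 × 32.000 = 2.4086, so P(H|E) = 2.4086/(1+2.4086) = 0.7066.

P(H | E) ≈ 0.7066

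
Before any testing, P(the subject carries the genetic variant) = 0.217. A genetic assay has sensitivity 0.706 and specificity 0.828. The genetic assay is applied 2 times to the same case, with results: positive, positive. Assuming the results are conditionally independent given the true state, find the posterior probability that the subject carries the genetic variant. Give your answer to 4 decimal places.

Posterior P(H) ≈ 0.8236

With H the event that the subject carries the genetic variant, the joint likelihood of the observed sequence is P(data|H) = 0.706·0.706 = 0.49844 and P(data|¬H) = 0.172·0.172 = 0.029584.
Bayes: P(H|data) = 0.217·0.49844 / (0.217·0.49844 + 0.783·0.029584) = 0.10816/0.13132 = 0.8236.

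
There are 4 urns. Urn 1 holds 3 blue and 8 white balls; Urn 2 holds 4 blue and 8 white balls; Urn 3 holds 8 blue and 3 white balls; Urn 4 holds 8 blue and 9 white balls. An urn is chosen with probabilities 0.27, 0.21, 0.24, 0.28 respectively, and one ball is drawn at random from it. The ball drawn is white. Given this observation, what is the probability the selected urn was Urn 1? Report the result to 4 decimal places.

Tabulate prior·likelihood by source: [1] prior 0.27, lik 0.7273, product 0.1964; [2] prior 0.21, lik 0.6667, product 0.1400; [3] prior 0.24, lik 0.2727, product 0.06545; [4] prior 0.28, lik 0.5294, product 0.1482.
Normalizing constant = 0.55005; the posterior for Urn 1 is its product over the sum, 0.1964/0.55005 = 0.3570.

Posterior probability ≈ 0.3570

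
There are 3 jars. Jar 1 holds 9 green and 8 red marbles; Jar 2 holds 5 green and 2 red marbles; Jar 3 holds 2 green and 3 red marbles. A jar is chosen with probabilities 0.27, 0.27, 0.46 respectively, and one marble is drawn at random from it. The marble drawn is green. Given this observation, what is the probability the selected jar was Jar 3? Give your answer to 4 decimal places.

P(green|Jar 1) = 0.5294; P(green|Jar 2) = 0.7143; P(green|Jar 3) = 0.4.
Prior × likelihood for each source: 0.27·0.5294=0.1429, 0.27·0.7143=0.1929, 0.46·0.4=0.1840. Summing gives P(green) = 0.51980.
P(Jar 3 | green) = 0.1840 / 0.51980 = 0.3540.

Posterior probability ≈ 0.3540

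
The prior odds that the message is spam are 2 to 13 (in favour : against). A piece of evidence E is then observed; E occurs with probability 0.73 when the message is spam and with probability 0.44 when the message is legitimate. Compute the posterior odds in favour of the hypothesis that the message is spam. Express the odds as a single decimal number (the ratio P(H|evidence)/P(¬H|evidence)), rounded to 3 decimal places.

Prior odds = 2/13 = 0.15385.
Likelihood ratio for E = 0.73/0.44 = 1.6591.
Posterior odds = prior odds × LR = 0.25524.

Posterior odds ≈ 0.255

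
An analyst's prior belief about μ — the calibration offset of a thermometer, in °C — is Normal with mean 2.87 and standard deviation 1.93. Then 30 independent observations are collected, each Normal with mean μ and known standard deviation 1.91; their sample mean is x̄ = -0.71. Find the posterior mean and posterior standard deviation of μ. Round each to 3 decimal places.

With known σ, the Normal prior is conjugate. Weight on the data is w = (n/σ²)/(n/σ² + 1/τ₀²) = 8.22346/(8.22346+0.268464) = 0.96839.
Posterior mean = w·x̄ + (1−w)·μ₀ = 0.96839·-0.71 + 0.031614·2.87 = -0.597. Posterior variance = 1/(8.22346+0.268464) = 0.117759, so SD = 0.343.

Posterior mean ≈ -0.597; posterior SD ≈ 0.343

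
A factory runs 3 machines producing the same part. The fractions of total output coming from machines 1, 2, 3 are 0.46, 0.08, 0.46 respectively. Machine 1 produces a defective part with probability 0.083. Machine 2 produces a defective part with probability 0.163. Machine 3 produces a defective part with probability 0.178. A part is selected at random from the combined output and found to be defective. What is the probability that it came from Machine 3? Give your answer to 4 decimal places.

Posterior probability ≈ 0.6152

P(defective|M1) = 0.083; P(defective|M2) = 0.163; P(defective|M3) = 0.178.
Prior × likelihood for each source: 0.46·0.083=0.03818, 0.08·0.163=0.01304, 0.46·0.178=0.08188. Summing gives P(defective) = 0.13310.
P(Machine 3 | defective) = 0.08188 / 0.13310 = 0.6152.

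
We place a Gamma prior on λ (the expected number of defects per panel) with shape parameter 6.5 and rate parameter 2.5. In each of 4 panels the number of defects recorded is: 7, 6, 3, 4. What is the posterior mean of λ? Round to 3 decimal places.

The Poisson likelihood adds the total count to the shape and the number of exposure periods to the rate. Here ∑xᵢ = 20 and n = 4, so shape 6.5→26.5 and rate 2.5→6.5.
Posterior mean = shape/rate = 26.5/6.5 = 4.077.

Posterior mean ≈ 4.077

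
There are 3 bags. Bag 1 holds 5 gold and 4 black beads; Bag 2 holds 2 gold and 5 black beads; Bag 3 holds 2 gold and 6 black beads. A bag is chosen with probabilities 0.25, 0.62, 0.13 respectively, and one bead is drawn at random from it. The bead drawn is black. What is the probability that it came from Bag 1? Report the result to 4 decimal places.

Posterior probability ≈ 0.1706

Tabulate prior·likelihood by source: [1] prior 0.25, lik 0.4444, product 0.1111; [2] prior 0.62, lik 0.7143, product 0.4429; [3] prior 0.13, lik 0.75, product 0.09750.
Normalizing constant = 0.65147; the posterior for Bag 1 is its product over the sum, 0.1111/0.65147 = 0.1706.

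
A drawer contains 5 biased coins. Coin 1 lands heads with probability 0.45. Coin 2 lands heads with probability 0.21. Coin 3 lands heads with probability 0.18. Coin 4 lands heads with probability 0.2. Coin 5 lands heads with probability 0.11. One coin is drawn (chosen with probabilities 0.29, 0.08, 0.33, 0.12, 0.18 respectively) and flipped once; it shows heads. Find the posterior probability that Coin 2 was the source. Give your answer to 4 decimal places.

Posterior probability ≈ 0.0671

Tabulate prior·likelihood by source: [1] prior 0.29, lik 0.45, product 0.1305; [2] prior 0.08, lik 0.21, product 0.01680; [3] prior 0.33, lik 0.18, product 0.05940; [4] prior 0.12, lik 0.2, product 0.02400; [5] prior 0.18, lik 0.11, product 0.01980.
Normalizing constant = 0.25050; the posterior for Coin 2 is its product over the sum, 0.01680/0.25050 = 0.0671.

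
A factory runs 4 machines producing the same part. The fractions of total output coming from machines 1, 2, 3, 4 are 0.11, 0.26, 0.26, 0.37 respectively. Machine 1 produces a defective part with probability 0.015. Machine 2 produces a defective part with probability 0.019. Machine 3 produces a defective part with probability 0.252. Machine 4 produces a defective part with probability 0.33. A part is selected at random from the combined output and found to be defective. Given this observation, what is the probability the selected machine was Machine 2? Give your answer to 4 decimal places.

P(defective|M1) = 0.015; P(defective|M2) = 0.019; P(defective|M3) = 0.252; P(defective|M4) = 0.33.
Prior × likelihood for each source: 0.11·0.015=0.001650, 0.26·0.019=0.004940, 0.26·0.252=0.06552, 0.37·0.33=0.1221. Summing gives P(defective) = 0.19421.
P(Machine 2 | defective) = 0.004940 / 0.19421 = 0.0254.

Posterior probability ≈ 0.0254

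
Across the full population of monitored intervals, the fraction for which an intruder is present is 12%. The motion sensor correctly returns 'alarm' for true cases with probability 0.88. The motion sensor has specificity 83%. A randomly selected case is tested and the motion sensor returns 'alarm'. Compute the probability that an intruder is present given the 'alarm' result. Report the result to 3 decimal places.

P(H | E) ≈ 0.414

Let H be the event that an intruder is present. P(H) = 0.12, so P(¬H) = 0.88. With E the 'alarm' result, P(E|H) = 0.88 and P(E|¬H) = 0.17.
P(E) = 0.88·0.12 + 0.17·0.88 = 0.10560 + 0.14960 = 0.25520.
By Bayes' theorem, P(H|E) = 0.10560 / 0.25520 = 0.414.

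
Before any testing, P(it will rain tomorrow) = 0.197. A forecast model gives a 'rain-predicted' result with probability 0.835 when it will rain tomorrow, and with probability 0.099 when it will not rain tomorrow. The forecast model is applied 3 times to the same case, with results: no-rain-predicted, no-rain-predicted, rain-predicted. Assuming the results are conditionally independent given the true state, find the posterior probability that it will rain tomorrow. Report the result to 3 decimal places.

Posterior P(H) ≈ 0.065

With H the event that it will rain tomorrow, the joint likelihood of the observed sequence is P(data|H) = 0.165·0.165·0.835 = 0.022733 and P(data|¬H) = 0.901·0.901·0.099 = 0.080368.
Bayes: P(H|data) = 0.197·0.022733 / (0.197·0.022733 + 0.803·0.080368) = 0.0044784/0.069014 = 0.0649.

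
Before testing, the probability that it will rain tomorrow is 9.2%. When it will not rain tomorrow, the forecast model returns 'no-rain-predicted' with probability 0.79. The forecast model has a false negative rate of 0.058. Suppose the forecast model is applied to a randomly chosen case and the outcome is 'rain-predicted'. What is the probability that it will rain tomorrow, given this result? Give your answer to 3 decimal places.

P(H | E) ≈ 0.312

Let H be the event that it will rain tomorrow. P(H) = 0.092, so P(¬H) = 0.908. With E the 'rain-predicted' result, P(E|H) = 0.942 and P(E|¬H) = 0.21.
P(E) = 0.942·0.092 + 0.21·0.908 = 0.086664 + 0.19068 = 0.27734.
By Bayes' theorem, P(H|E) = 0.086664 / 0.27734 = 0.312.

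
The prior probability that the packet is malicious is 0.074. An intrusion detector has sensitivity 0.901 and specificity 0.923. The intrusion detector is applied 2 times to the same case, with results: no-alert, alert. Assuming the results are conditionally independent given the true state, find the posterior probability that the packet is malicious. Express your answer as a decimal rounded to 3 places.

Posterior P(H) ≈ 0.091

Let H be the event that the packet is malicious; start with P(H) = 0.074. P('alert'|H) = 0.901, P('alert'|¬H) = 0.077.
Update on result 1 ('no-alert'): P(H) ← 0.099·0.0740 / (0.099·0.0740 + 0.923·0.9260) = 0.0073260/0.86202 = 0.0085.
Update on result 2 ('alert'): P(H) ← 0.901·0.0085 / (0.901·0.0085 + 0.077·0.9915) = 0.0076572/0.084003 = 0.0912.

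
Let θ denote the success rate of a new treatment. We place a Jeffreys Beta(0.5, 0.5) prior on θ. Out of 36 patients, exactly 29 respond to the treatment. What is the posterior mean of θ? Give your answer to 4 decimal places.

Observing 29 successes and 7 failures updates Beta(0.5, 0.5) by adding the success and failure counts to the two shape parameters: α = 0.5+29 = 29.5, β = 0.5+7 = 7.5.
Posterior mean = α/(α+β) = 29.5/37 = 0.7973.

Posterior mean ≈ 0.7973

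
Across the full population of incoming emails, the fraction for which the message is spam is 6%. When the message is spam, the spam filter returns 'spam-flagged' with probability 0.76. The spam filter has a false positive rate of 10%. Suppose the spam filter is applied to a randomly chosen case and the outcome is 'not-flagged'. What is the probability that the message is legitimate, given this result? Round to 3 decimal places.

Write H for 'the message is spam'. Prior odds H:¬H = 0.06/0.94 = 0.063830. For the 'not-flagged' outcome, the likelihood ratio is 0.24/0.9 = 0.26667.
Posterior odds = 0.063830 × 0.26667 = 0.017021, so P(H|E) = 0.017021/(1+0.017021) = 0.017. Then P(¬H|E) = 1 − 0.017 = 0.983.

P(¬H | E) ≈ 0.983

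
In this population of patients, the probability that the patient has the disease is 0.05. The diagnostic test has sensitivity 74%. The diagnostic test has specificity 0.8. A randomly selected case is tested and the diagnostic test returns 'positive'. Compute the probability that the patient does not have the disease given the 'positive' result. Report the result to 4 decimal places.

P(¬H | E) ≈ 0.8370

Let H be the event that the patient has the disease. P(H) = 0.05, so P(¬H) = 0.95. With E the 'positive' result, P(E|H) = 0.74 and P(E|¬H) = 0.2.
P(E) = 0.74·0.05 + 0.2·0.95 = 0.037000 + 0.19000 = 0.22700.
By Bayes' theorem, P(H|E) = 0.037000 / 0.22700 = 0.1630. Hence P(¬H|E) = 1 − 0.1630 = 0.8370.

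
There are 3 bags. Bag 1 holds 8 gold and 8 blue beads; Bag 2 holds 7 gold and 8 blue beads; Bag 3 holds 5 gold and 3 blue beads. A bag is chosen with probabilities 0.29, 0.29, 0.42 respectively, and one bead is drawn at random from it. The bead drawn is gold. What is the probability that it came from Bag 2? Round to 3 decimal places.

P(gold|Bag 1) = 0.5; P(gold|Bag 2) = 0.4667; P(gold|Bag 3) = 0.625.
Prior × likelihood for each source: 0.29·0.5=0.1450, 0.29·0.4667=0.1353, 0.42·0.625=0.2625. Summing gives P(gold) = 0.54283.
P(Bag 2 | gold) = 0.1353 / 0.54283 = 0.249.

Posterior probability ≈ 0.249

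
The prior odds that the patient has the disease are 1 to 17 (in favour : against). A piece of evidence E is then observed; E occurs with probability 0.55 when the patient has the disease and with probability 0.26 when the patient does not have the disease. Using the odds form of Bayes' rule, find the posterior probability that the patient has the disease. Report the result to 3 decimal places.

Posterior probability ≈ 0.111

Prior odds = 1/17 = 0.058824.
Likelihood ratio for E = 0.55/0.26 = 2.1154.
Posterior odds = prior odds × LR = 0.12443.
Posterior probability = odds/(1+odds) = 0.12443/1.1244 = 0.111.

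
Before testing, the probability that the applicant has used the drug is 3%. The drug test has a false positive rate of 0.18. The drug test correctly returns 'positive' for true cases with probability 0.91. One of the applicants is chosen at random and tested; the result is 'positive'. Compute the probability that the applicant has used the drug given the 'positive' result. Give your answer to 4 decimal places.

Let H be the event that the applicant has used the drug. P(H) = 0.03, so P(¬H) = 0.97. With E the 'positive' result, P(E|H) = 0.91 and P(E|¬H) = 0.18.
P(E) = 0.91·0.03 + 0.18·0.97 = 0.027300 + 0.17460 = 0.20190.
By Bayes' theorem, P(H|E) = 0.027300 / 0.20190 = 0.1352.

P(H | E) ≈ 0.1352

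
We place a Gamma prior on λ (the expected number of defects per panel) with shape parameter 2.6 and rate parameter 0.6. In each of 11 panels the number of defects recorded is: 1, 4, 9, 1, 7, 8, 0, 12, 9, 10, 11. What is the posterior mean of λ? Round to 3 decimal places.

Posterior mean ≈ 6.431

Total count ∑xᵢ = 72 over n = 11 panels.
Gamma is conjugate to the Poisson likelihood: posterior is Gamma(shape = 2.6+72 = 74.6, rate = 0.6+11 = 11.6).
E[λ | data] = 74.6/11.6 = 6.431.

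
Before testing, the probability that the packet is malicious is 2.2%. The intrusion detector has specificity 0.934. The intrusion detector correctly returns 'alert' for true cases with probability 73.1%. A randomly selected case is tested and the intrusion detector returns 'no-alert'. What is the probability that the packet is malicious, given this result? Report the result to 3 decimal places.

Write H for 'the packet is malicious'. Prior odds H:¬H = 0.022/0.978 = 0.022495. For the 'no-alert' outcome, the likelihood ratio is 0.269/0.934 = 0.28801.
Posterior odds = 0.022495 × 0.28801 = 0.0064787, so P(H|E) = 0.0064787/(1+0.0064787) = 0.006.

P(H | E) ≈ 0.006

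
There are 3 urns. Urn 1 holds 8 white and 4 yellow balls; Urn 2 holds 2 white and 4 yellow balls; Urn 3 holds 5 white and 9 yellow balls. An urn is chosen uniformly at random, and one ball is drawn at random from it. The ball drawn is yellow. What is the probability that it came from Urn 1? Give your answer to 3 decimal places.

P(yellow|Urn 1) = 0.3333; P(yellow|Urn 2) = 0.6667; P(yellow|Urn 3) = 0.6429.
Prior × likelihood for each source: 0.333333·0.3333=0.1111, 0.333333·0.6667=0.2222, 0.333333·0.6429=0.2143. Summing gives P(yellow) = 0.54762.
P(Urn 1 | yellow) = 0.1111 / 0.54762 = 0.203.

Posterior probability ≈ 0.203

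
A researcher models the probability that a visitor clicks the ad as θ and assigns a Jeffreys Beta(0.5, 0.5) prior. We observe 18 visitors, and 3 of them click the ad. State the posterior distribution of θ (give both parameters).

Posterior: Beta(3.5, 15.5)

Observing 3 successes and 15 failures updates Beta(0.5, 0.5) by adding the success and failure counts to the two shape parameters: α = 0.5+3 = 3.5, β = 0.5+15 = 15.5.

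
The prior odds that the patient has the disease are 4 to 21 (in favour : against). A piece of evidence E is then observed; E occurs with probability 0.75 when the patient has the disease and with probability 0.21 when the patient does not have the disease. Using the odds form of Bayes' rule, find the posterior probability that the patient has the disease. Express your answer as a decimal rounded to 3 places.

Posterior probability ≈ 0.405

Prior odds = 4/21 = 0.19048. In log-odds, ln(0.19048) = -1.6582.
Add log likelihood ratio: ln(3.5714) = 1.2730.
Posterior log-odds = -0.38526, so posterior odds = exp(-0.38526) = 0.68027. Converting, P(H|E) = 0.68027/1.6803 = 0.405.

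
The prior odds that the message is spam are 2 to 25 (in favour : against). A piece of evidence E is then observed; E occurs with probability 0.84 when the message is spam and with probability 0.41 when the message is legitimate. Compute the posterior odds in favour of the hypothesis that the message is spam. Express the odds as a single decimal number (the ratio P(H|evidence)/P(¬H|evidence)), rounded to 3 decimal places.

Prior odds = 2/25 = 0.080000.
Likelihood ratio for E = 0.84/0.41 = 2.0488.
Posterior odds = prior odds × LR = 0.16390.

Posterior odds ≈ 0.164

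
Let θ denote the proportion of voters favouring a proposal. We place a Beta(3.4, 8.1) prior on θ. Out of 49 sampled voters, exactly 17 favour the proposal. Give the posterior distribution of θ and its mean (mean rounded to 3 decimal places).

The binomial likelihood is conjugate to the Beta prior: with 17 successes and 32 failures, the posterior is Beta(3.4+17, 8.1+32) = Beta(20.4, 40.1).
E[θ | data] = 20.4/(20.4+40.1) = 0.337.

Posterior: Beta(20.4, 40.1); mean ≈ 0.337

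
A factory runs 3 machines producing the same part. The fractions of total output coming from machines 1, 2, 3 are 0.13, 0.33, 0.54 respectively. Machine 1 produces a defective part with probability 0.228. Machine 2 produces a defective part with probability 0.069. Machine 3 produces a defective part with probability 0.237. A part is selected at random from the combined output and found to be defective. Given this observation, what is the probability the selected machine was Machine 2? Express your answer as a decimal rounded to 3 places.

Posterior probability ≈ 0.126

Tabulate prior·likelihood by source: [1] prior 0.13, lik 0.228, product 0.02964; [2] prior 0.33, lik 0.069, product 0.02277; [3] prior 0.54, lik 0.237, product 0.1280.
Normalizing constant = 0.18039; the posterior for Machine 2 is its product over the sum, 0.02277/0.18039 = 0.126.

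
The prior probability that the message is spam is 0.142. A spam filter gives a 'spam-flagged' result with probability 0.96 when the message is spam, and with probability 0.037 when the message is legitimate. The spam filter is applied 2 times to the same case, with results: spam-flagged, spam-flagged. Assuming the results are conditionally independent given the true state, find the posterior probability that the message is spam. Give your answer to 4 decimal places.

Let H be the event that the message is spam; start with P(H) = 0.142. P('spam-flagged'|H) = 0.96, P('spam-flagged'|¬H) = 0.037.
Update on result 1 ('spam-flagged'): P(H) ← 0.96·0.1420 / (0.96·0.1420 + 0.037·0.8580) = 0.13632/0.16807 = 0.8111.
Update on result 2 ('spam-flagged'): P(H) ← 0.96·0.8111 / (0.96·0.8111 + 0.037·0.1889) = 0.77867/0.78565 = 0.9911.

Posterior P(H) ≈ 0.9911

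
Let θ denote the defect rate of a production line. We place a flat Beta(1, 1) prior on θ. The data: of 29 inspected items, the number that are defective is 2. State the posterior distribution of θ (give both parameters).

The binomial likelihood is conjugate to the Beta prior: with 2 successes and 27 failures, the posterior is Beta(1+2, 1+27) = Beta(3, 28).

Posterior: Beta(3, 28)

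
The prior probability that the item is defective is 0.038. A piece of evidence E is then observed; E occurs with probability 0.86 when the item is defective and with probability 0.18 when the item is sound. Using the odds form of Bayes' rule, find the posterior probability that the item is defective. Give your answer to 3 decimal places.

Prior odds = 0.038/(1−0.038) = 0.039501. In log-odds, ln(0.039501) = -3.2314.
Add log likelihood ratio: ln(4.7778) = 1.5640.
Posterior log-odds = -1.6675, so posterior odds = exp(-1.6675) = 0.18873. Converting, P(H|E) = 0.18873/1.1887 = 0.159.

Posterior probability ≈ 0.159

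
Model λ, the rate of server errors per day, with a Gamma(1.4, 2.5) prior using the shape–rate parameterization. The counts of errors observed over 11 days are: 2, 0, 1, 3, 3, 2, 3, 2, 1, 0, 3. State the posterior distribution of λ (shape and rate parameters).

Total count ∑xᵢ = 20 over n = 11 days.
Gamma is conjugate to the Poisson likelihood: posterior is Gamma(shape = 1.4+20 = 21.4, rate = 2.5+11 = 13.5).

Posterior: Gamma(shape=21.4, rate=13.5)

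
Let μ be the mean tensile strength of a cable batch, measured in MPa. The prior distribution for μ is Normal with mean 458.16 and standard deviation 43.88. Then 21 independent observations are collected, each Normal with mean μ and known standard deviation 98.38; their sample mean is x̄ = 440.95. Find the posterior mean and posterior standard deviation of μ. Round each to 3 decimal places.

Prior precision 1/τ₀² = 1/43.88² = 0.00051936; data precision n/σ² = 21/98.38² = 0.00216973.
Posterior precision = 0.00051936 + 0.00216973 = 0.00268909, giving posterior SD = 1/√0.00268909 = 19.284.
Posterior mean = (0.00051936·458.16 + 0.00216973·440.95) / 0.00268909 = 444.274.

Posterior mean ≈ 444.274; posterior SD ≈ 19.284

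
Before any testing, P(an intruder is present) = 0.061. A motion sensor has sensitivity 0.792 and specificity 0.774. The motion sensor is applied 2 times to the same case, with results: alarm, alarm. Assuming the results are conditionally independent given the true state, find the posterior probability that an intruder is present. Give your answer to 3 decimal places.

Posterior P(H) ≈ 0.444

Let H be the event that an intruder is present; start with P(H) = 0.061. P('alarm'|H) = 0.792, P('alarm'|¬H) = 0.226.
Update on result 1 ('alarm'): P(H) ← 0.792·0.0610 / (0.792·0.0610 + 0.226·0.9390) = 0.048312/0.26053 = 0.1854.
Update on result 2 ('alarm'): P(H) ← 0.792·0.1854 / (0.792·0.1854 + 0.226·0.8146) = 0.14687/0.33096 = 0.4438.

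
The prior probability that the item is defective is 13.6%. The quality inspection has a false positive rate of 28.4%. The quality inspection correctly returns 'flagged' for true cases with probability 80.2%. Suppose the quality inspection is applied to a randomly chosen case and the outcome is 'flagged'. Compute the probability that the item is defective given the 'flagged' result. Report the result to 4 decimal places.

P(H | E) ≈ 0.3077

Let H be the event that the item is defective. P(H) = 0.136, so P(¬H) = 0.864. With E the 'flagged' result, P(E|H) = 0.802 and P(E|¬H) = 0.284.
P(E) = 0.802·0.136 + 0.284·0.864 = 0.10907 + 0.24538 = 0.35445.
By Bayes' theorem, P(H|E) = 0.10907 / 0.35445 = 0.3077.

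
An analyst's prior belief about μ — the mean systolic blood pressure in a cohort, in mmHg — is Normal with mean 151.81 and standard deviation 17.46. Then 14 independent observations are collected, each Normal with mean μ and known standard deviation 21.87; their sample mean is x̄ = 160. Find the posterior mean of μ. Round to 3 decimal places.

With known σ, the Normal prior is conjugate. Weight on the data is w = (n/σ²)/(n/σ² + 1/τ₀²) = 0.0292705/(0.0292705+0.00328028) = 0.89923.
Posterior mean = w·x̄ + (1−w)·μ₀ = 0.89923·160 + 0.10077·151.81 = 159.175.

Posterior mean ≈ 159.175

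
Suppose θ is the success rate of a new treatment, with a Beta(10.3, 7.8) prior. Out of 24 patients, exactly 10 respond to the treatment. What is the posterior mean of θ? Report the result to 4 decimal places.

The binomial likelihood is conjugate to the Beta prior: with 10 successes and 14 failures, the posterior is Beta(10.3+10, 7.8+14) = Beta(20.3, 21.8).
E[θ | data] = 20.3/(20.3+21.8) = 0.4822.

Posterior mean ≈ 0.4822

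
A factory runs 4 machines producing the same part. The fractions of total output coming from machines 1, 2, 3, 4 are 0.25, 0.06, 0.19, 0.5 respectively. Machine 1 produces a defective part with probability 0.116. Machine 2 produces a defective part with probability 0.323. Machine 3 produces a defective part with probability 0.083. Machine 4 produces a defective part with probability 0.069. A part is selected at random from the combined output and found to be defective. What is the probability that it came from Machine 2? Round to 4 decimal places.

P(defective|M1) = 0.116; P(defective|M2) = 0.323; P(defective|M3) = 0.083; P(defective|M4) = 0.069.
Prior × likelihood for each source: 0.25·0.116=0.02900, 0.06·0.323=0.01938, 0.19·0.083=0.01577, 0.5·0.069=0.03450. Summing gives P(defective) = 0.098650.
P(Machine 2 | defective) = 0.01938 / 0.098650 = 0.1965.

Posterior probability ≈ 0.1965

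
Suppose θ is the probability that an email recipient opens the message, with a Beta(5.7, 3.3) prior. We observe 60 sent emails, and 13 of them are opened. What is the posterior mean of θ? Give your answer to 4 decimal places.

Posterior mean ≈ 0.2710

The binomial likelihood is conjugate to the Beta prior: with 13 successes and 47 failures, the posterior is Beta(5.7+13, 3.3+47) = Beta(18.7, 50.3).
E[θ | data] = 18.7/(18.7+50.3) = 0.2710.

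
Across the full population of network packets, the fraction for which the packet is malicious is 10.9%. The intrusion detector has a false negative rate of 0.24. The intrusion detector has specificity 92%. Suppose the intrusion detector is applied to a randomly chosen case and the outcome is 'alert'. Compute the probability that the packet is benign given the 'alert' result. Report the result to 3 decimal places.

Write H for 'the packet is malicious'. Prior odds H:¬H = 0.109/0.891 = 0.12233. For the 'alert' outcome, the likelihood ratio is 0.76/0.08 = 9.5000.
Posterior odds = 0.12233 × 9.5000 = 1.1622, so P(H|E) = 1.1622/(1+1.1622) = 0.538. Then P(¬H|E) = 1 − 0.538 = 0.462.

P(¬H | E) ≈ 0.462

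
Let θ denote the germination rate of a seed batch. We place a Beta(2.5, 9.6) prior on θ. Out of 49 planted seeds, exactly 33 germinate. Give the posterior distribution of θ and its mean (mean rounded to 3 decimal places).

Observing 33 successes and 16 failures updates Beta(2.5, 9.6) by adding the success and failure counts to the two shape parameters: α = 2.5+33 = 35.5, β = 9.6+16 = 25.6.
Posterior mean = α/(α+β) = 35.5/61.1 = 0.581.

Posterior: Beta(35.5, 25.6); mean ≈ 0.581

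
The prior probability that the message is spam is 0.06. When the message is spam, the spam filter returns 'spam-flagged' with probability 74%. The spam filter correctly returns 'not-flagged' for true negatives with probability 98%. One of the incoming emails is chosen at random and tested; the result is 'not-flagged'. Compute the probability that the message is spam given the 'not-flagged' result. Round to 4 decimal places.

Let H be the event that the message is spam. P(H) = 0.06, so P(¬H) = 0.94. With E the 'not-flagged' result, P(E|H) = 0.26 and P(E|¬H) = 0.98.
P(E) = 0.26·0.06 + 0.98·0.94 = 0.015600 + 0.92120 = 0.93680.
By Bayes' theorem, P(H|E) = 0.015600 / 0.93680 = 0.0167.

P(H | E) ≈ 0.0167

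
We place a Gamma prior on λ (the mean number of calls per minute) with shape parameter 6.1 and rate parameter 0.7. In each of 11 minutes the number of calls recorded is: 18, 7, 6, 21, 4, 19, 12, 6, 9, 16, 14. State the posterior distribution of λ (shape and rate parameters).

Posterior: Gamma(shape=138.1, rate=11.7)

Total count ∑xᵢ = 132 over n = 11 minutes.
Gamma is conjugate to the Poisson likelihood: posterior is Gamma(shape = 6.1+132 = 138.1, rate = 0.7+11 = 11.7).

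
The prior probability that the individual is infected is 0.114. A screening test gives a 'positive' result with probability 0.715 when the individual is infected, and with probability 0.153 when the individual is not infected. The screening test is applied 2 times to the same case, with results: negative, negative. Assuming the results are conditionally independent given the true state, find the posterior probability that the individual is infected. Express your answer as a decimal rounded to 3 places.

Posterior P(H) ≈ 0.014

Let H be the event that the individual is infected; start with P(H) = 0.114. P('positive'|H) = 0.715, P('positive'|¬H) = 0.153.
Update on result 1 ('negative'): P(H) ← 0.285·0.1140 / (0.285·0.1140 + 0.847·0.8860) = 0.032490/0.78293 = 0.0415.
Update on result 2 ('negative'): P(H) ← 0.285·0.0415 / (0.285·0.0415 + 0.847·0.9585) = 0.011827/0.82368 = 0.0144.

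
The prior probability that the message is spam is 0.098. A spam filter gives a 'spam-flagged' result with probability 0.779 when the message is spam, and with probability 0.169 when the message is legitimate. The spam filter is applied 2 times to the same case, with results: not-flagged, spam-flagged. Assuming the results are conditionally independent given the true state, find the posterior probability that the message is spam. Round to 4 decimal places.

Posterior P(H) ≈ 0.1175

Let H be the event that the message is spam; start with P(H) = 0.098. P('spam-flagged'|H) = 0.779, P('spam-flagged'|¬H) = 0.169.
Update on result 1 ('not-flagged'): P(H) ← 0.221·0.0980 / (0.221·0.0980 + 0.831·0.9020) = 0.021658/0.77122 = 0.0281.
Update on result 2 ('spam-flagged'): P(H) ← 0.779·0.0281 / (0.779·0.0281 + 0.169·0.9719) = 0.021876/0.18613 = 0.1175.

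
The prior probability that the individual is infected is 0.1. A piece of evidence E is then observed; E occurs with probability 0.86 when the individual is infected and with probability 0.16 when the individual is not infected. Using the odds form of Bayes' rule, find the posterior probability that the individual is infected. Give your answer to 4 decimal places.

Posterior probability ≈ 0.3739

Prior odds = 0.1/(1−0.1) = 0.11111.
Likelihood ratio for E = 0.86/0.16 = 5.3750.
Posterior odds = prior odds × LR = 0.59722.
Posterior probability = odds/(1+odds) = 0.59722/1.5972 = 0.3739.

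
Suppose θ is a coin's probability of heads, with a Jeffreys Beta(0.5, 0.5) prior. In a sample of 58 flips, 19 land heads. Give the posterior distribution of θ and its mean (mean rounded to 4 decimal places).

Posterior: Beta(19.5, 39.5); mean ≈ 0.3305

Observing 19 successes and 39 failures updates Beta(0.5, 0.5) by adding the success and failure counts to the two shape parameters: α = 0.5+19 = 19.5, β = 0.5+39 = 39.5.
E[θ | data] = 19.5/(19.5+39.5) = 0.3305.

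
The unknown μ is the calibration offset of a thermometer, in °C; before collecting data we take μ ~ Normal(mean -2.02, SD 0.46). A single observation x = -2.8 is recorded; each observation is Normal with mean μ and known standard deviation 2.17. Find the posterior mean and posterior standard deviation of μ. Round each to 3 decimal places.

Posterior mean ≈ -2.054; posterior SD ≈ 0.450

Prior precision 1/τ₀² = 1/0.46² = 4.72590; data precision n/σ² = 1/2.17² = 0.212364.
Posterior precision = 4.72590 + 0.212364 = 4.93826, giving posterior SD = 1/√4.93826 = 0.450.
Posterior mean = (4.72590·-2.02 + 0.212364·-2.8) / 4.93826 = -2.054.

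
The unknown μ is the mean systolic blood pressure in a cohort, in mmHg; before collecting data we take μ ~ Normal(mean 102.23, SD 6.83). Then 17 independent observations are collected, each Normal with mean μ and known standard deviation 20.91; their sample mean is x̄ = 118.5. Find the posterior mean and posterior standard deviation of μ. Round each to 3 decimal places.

With known σ, the Normal prior is conjugate. Weight on the data is w = (n/σ²)/(n/σ² + 1/τ₀²) = 0.0388813/(0.0388813+0.0214367) = 0.64460.
Posterior mean = w·x̄ + (1−w)·μ₀ = 0.64460·118.5 + 0.35540·102.23 = 112.718. Posterior variance = 1/(0.0388813+0.0214367) = 16.5788, so SD = 4.072.

Posterior mean ≈ 112.718; posterior SD ≈ 4.072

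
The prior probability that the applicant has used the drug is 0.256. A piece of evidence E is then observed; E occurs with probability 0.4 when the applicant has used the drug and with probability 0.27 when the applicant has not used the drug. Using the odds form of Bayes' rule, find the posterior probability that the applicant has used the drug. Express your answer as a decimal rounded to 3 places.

Prior odds = 0.256/(1−0.256) = 0.34409.
Likelihood ratio for E = 0.4/0.27 = 1.4815.
Posterior odds = prior odds × LR = 0.50976.
Posterior probability = odds/(1+odds) = 0.50976/1.5098 = 0.338.

Posterior probability ≈ 0.338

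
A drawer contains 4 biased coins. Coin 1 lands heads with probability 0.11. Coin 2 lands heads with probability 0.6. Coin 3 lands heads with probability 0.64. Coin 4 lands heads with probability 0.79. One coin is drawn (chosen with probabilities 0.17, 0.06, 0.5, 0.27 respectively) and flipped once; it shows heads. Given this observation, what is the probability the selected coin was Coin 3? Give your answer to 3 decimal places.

Tabulate prior·likelihood by source: [1] prior 0.17, lik 0.11, product 0.01870; [2] prior 0.06, lik 0.6, product 0.03600; [3] prior 0.5, lik 0.64, product 0.3200; [4] prior 0.27, lik 0.79, product 0.2133.
Normalizing constant = 0.58800; the posterior for Coin 3 is its product over the sum, 0.3200/0.58800 = 0.544.

Posterior probability ≈ 0.544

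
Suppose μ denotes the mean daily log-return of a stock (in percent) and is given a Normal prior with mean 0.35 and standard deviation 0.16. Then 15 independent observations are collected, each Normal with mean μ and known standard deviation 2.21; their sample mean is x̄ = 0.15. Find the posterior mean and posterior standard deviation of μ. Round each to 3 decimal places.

Prior precision 1/τ₀² = 1/0.16² = 39.0625; data precision n/σ² = 15/2.21² = 3.07119.
Posterior precision = 39.0625 + 3.07119 = 42.1337, giving posterior SD = 1/√42.1337 = 0.154.
Posterior mean = (39.0625·0.35 + 3.07119·0.15) / 42.1337 = 0.335.

Posterior mean ≈ 0.335; posterior SD ≈ 0.154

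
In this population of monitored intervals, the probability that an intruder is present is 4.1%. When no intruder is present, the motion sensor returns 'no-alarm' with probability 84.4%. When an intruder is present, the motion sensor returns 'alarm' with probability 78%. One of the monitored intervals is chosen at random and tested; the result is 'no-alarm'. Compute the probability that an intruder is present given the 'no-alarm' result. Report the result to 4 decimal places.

P(H | E) ≈ 0.0110

Write H for 'an intruder is present'. Prior odds H:¬H = 0.041/0.959 = 0.042753. For the 'no-alarm' outcome, the likelihood ratio is 0.22/0.844 = 0.26066.
Posterior odds = 0.042753 × 0.26066 = 0.011144, so P(H|E) = 0.011144/(1+0.011144) = 0.0110.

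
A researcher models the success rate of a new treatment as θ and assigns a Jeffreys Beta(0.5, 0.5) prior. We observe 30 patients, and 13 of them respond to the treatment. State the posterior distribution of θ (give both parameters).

Posterior: Beta(13.5, 17.5)

Observing 13 successes and 17 failures updates Beta(0.5, 0.5) by adding the success and failure counts to the two shape parameters: α = 0.5+13 = 13.5, β = 0.5+17 = 17.5.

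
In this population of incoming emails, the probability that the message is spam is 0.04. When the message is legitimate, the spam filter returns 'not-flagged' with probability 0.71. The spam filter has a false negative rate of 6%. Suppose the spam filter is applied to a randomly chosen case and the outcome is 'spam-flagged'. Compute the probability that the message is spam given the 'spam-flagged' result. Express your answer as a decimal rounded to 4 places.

P(H | E) ≈ 0.1190

Write H for 'the message is spam'. Prior odds H:¬H = 0.04/0.96 = 0.041667. For the 'spam-flagged' outcome, the likelihood ratio is 0.94/0.29 = 3.2414.
Posterior odds = 0.041667 × 3.2414 = 0.13506, so P(H|E) = 0.13506/(1+0.13506) = 0.1190.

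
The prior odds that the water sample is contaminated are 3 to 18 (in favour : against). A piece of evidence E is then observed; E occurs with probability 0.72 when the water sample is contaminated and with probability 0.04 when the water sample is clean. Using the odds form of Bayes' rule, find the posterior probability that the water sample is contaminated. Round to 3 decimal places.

Posterior probability ≈ 0.750

Prior odds = 3/18 = 0.16667. In log-odds, ln(0.16667) = -1.7918.
Add log likelihood ratio: ln(18.000) = 2.8904.
Posterior log-odds = 1.0986, so posterior odds = exp(1.0986) = 3.0000. Converting, P(H|E) = 3.0000/4.0000 = 0.750.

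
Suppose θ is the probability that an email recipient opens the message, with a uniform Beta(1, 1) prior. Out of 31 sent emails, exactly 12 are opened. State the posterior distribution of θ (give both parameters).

Observing 12 successes and 19 failures updates Beta(1, 1) by adding the success and failure counts to the two shape parameters: α = 1+12 = 13, β = 1+19 = 20.

Posterior: Beta(13, 20)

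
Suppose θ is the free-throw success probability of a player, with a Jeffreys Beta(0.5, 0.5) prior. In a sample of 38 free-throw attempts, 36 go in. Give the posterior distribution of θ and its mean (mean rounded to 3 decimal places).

Posterior: Beta(36.5, 2.5); mean ≈ 0.936

The binomial likelihood is conjugate to the Beta prior: with 36 successes and 2 failures, the posterior is Beta(0.5+36, 0.5+2) = Beta(36.5, 2.5).
E[θ | data] = 36.5/(36.5+2.5) = 0.936.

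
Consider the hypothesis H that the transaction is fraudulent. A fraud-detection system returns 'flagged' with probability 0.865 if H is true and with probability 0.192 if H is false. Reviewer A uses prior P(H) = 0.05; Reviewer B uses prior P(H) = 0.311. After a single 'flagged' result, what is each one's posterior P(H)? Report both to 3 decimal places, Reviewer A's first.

Reviewer A: 0.192; Reviewer B: 0.670

The likelihood ratio for a 'flagged' result is 0.865/0.192 = 4.5052.
Reviewer A: prior odds 0.05/0.95 = 0.052632; posterior odds 0.23712; posterior probability 0.192.
Reviewer B: prior odds 0.311/0.689 = 0.45138; posterior odds 2.0336; posterior probability 0.670.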